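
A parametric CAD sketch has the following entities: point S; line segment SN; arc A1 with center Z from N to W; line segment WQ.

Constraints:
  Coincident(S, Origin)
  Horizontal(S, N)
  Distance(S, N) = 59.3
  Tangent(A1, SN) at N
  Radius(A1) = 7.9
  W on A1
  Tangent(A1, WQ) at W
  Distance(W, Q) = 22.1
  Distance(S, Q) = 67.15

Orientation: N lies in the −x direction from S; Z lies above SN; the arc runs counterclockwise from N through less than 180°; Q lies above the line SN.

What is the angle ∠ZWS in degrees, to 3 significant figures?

149°

Checks: |ZW| = 7.900 ✓; ∠(ZW, WQ) = 90.00° ✓; |WQ| = 22.10 ✓; |SQ| = 67.15 ✓.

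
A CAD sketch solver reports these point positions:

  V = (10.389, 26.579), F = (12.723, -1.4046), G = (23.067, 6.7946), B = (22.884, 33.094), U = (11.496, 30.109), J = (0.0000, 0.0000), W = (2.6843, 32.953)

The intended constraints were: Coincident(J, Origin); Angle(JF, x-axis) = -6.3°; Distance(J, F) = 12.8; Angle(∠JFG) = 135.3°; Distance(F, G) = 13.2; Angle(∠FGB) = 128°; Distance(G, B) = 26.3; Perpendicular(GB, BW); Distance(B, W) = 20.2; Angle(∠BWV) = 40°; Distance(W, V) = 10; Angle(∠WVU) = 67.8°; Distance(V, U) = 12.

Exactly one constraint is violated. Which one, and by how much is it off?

Distance(V, U) = 12 — off by 8.30.

J = (0.00, 0.00) ✓; JF at -6.300° ✓; |JF| = 12.80 ✓; ∠JFG = 135.3° ✓; |FG| = 13.20 ✓; ∠FGB = 128.0° ✓; |GB| = 26.30 ✓; ∠(GB, BW) = 90.00° ✓; |BW| = 20.20 ✓; ∠BWV = 40.00° ✓; |WV| = 10.00 ✓; ∠WVU = 67.81° ✓; |VU| = 3.700 ✗.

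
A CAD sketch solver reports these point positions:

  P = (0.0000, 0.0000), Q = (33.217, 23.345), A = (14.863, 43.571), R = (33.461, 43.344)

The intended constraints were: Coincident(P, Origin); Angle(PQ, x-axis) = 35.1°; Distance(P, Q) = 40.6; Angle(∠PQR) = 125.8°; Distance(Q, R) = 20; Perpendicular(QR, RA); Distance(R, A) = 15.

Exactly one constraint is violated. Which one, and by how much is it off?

Distance(R, A) = 15 — off by 3.60.

P = (0.00, 0.00) ✓; PQ at 35.10° ✓; |PQ| = 40.60 ✓; ∠PQR = 125.8° ✓; |QR| = 20.00 ✓; ∠(QR, RA) = 90.00° ✓; |RA| = 18.60 ✗.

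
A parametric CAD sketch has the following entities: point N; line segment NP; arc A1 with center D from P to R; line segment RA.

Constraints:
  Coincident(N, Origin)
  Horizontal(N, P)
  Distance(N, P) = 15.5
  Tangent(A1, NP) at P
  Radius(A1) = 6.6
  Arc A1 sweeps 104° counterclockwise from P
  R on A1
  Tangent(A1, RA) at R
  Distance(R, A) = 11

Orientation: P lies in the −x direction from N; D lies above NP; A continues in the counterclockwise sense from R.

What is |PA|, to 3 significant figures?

19.2

N is at the origin; N and P share the same y with |NP| = 15.5 and P on the −x side, so P = (-15.5, 0.00). The tangent condition forces DP to be normal to NP, so D = P + (0, 6.6) = (-15.5, 6.60). On A1, P sits at bearing -90° from D; a 104° counterclockwise sweep puts R at bearing 14°, so R = D + 6.6·(cos 14°, sin 14°) = (-9.10, 8.20). Since A1 is tangent to RA there, DR ⟂ RA, so RA runs along (−sin 14°, cos 14°); with |RA| = 11.0, A = (-11.8, 18.9). Then |PA| = |A − P| = 19.2.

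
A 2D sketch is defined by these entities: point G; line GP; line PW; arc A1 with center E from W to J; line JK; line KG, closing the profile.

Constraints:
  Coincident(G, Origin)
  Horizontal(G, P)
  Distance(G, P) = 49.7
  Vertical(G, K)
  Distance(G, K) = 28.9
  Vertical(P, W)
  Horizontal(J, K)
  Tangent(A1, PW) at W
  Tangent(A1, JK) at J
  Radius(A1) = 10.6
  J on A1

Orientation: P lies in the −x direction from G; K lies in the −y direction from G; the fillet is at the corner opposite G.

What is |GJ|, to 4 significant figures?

48.62

G is at the origin; G and P share the same y with |GP| = 49.7 and P on the −x side, so P = (-49.70, 0.000). GK is vertical with |GK| = 28.9 and K on the −y side, so K = (0.000, -28.90). The virtual corner opposite G is at (-49.70, -28.90). A1 meets PW tangentially, so EW is at right angles to PW and the tangent condition forces EJ to be normal to JK, with radius 10.6, so the center E sits 10.6 in from both sides at E = (-39.10, -18.30). That places the tangent points at W = (-49.70, -18.30) on PW and J = (-39.10, -28.90) on JK. Then |GJ| = |J − G| = 48.62.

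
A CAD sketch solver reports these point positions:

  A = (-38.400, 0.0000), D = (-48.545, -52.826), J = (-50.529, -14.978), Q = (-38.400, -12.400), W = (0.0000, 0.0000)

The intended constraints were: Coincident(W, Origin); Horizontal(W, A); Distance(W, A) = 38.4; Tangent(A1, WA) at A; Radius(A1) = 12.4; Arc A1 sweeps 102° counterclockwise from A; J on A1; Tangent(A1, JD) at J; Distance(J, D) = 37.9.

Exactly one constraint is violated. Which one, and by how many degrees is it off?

Tangent(A1, JD) at J — off by 9.00°.

W = (0.00, 0.00) ✓; W.y = 0.00, A.y = 0.00 ✓; |WA| = 38.40 ✓; ∠(QA, AW) = 90.00° ✓; |QA| = 12.40 ✓; bearing(Q→J) − bearing(Q→A) = 102.0° ✓; |QJ| = 12.40 ✓; ∠(QJ, JD) = 99.00° ✗; |JD| = 37.90 ✓.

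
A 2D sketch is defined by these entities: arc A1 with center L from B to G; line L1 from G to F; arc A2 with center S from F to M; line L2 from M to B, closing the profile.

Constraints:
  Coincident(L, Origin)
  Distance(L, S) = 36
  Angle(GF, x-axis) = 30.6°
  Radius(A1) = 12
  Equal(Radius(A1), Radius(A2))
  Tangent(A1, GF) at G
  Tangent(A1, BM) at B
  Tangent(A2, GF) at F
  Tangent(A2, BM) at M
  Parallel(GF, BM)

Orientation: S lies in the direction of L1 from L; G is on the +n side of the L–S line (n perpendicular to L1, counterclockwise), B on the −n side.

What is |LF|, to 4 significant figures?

37.95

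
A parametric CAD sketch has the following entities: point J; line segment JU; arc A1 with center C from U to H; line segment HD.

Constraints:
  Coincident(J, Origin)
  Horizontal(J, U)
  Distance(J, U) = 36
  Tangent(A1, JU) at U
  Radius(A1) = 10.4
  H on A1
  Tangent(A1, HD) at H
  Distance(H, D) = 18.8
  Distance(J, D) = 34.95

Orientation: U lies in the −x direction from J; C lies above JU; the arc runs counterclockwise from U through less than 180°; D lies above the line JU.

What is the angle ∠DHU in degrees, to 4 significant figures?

140.4°

J is at the origin; JU is horizontal with |JU| = 36.0 and U on the −x side, so U = (-36.00, 0.000). Tangency of A1 to JU means the radius CU is perpendicular to JU, so C = U + (0, 10.4) = (-36.00, 10.40). Since CH ⟂ HD (tangency), |CD| = √(10.4² + 18.8²) = 21.48 regardless of where H sits on A1. So D lies on both circle(J, 34.95) and circle(C, 21.48); the above-JU intersection is D = (-22.28, 26.93). H is the foot of the tangent from D: H = (-25.78, 8.461).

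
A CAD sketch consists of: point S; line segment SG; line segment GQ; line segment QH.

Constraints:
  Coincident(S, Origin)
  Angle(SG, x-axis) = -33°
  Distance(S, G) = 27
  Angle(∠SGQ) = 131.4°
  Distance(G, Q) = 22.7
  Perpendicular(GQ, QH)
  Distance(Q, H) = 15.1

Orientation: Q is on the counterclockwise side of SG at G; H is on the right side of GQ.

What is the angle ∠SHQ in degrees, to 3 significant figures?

48.9°

S is at the origin; SG runs at -33.0° with length 27.0, so G = 27.0·(cos -33.0°, sin -33.0°) = (22.6, -14.7). ∠SGQ = 131.4°, so GQ runs at -33.0° + (180° − 131.4°) = 15.6° from the x-axis; with |GQ| = 22.7, Q = G + 22.7·(cos 15.6°, sin 15.6°) = (44.5, -8.60). The perpendicularity gives QH at right angles to GQ; with |QH| = 15.1 on the right of GQ, H = Q + 15.1·(0.269, -0.963) = (48.6, -23.1). Then cos ∠SHQ = HS·HQ / (|HS||HQ|), giving 48.9°.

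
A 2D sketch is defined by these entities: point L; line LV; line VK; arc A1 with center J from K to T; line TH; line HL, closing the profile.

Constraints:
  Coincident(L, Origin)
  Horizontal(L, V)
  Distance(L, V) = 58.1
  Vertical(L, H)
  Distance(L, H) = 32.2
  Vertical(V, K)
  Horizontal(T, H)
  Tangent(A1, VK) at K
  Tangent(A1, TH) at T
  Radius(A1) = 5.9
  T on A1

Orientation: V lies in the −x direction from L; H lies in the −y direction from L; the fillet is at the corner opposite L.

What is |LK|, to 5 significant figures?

63.775

L is at the origin; LV is horizontal with |LV| = 58.1 and V on the −x side, so V = (-58.100, 0.0000). L and H share the same x with |LH| = 32.2 and H on the −y side, so H = (0.0000, -32.200). The virtual corner opposite L is at (-58.100, -32.200). The tangent condition forces JK to be normal to VK and the tangent condition forces JT to be normal to TH, with radius 5.9, so the center J sits 5.9 in from both sides at J = (-52.200, -26.300). That places the tangent points at K = (-58.100, -26.300) on VK and T = (-52.200, -32.200) on TH. Then |LK| = |K − L| = 63.775.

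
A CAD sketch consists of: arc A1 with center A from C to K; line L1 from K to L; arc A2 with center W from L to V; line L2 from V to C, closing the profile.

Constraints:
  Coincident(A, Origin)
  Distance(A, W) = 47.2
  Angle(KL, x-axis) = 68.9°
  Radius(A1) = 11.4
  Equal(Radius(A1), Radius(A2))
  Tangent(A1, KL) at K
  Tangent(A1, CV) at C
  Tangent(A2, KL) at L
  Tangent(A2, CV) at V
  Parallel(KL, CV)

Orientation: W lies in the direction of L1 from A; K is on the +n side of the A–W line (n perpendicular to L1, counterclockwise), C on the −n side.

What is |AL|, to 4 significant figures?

48.56

The slot axis is L1's direction at 68.9°, so u = (cos 68.9°, sin 68.9°) = (0.3600, 0.9330) and n = (−sin 68.9°, cos 68.9°) = (-0.9330, 0.3600). A is at the origin and W lies 47.2 along u from A, so W = 47.2·u = (16.99, 44.04). Tangency of A1 to both parallel lines with radius 11.4 puts K and C at A ± 11.4·n: K = (-10.64, 4.104), C = (10.64, -4.104). Equal radii place L and V the same way about W: L = W + 11.4·n = (6.356, 48.14), V = W − 11.4·n = (27.63, 39.93). Then |AL| = |L − A| = 48.56.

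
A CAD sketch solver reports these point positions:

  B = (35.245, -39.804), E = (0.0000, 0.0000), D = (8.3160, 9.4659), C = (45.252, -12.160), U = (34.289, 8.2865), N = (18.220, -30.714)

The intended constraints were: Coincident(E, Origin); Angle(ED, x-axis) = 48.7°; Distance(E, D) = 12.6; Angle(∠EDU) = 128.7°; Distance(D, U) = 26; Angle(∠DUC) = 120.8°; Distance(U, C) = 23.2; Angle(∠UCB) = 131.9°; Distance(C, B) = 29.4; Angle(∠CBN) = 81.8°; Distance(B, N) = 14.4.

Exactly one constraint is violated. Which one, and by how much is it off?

Distance(B, N) = 14.4 — off by 4.90.

E = (0.00, 0.00) ✓; ED at 48.70° ✓; |ED| = 12.60 ✓; ∠EDU = 128.7° ✓; |DU| = 26.00 ✓; ∠DUC = 120.8° ✓; |UC| = 23.20 ✓; ∠UCB = 131.9° ✓; |CB| = 29.40 ✓; ∠CBN = 81.80° ✓; |BN| = 19.30 ✗.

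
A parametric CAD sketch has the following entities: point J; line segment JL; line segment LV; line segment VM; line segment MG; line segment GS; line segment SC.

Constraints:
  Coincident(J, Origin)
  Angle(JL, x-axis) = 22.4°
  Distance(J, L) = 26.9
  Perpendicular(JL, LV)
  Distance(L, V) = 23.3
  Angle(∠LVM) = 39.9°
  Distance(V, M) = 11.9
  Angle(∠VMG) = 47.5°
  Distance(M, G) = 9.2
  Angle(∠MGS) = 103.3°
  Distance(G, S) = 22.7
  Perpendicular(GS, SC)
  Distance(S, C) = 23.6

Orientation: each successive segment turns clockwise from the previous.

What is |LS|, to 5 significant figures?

37.342

J is at the origin; JL runs at 22.4° with length 26.9, so L = (24.870, 10.251). JL is perpendicular to LV, so LV runs at -67.600°; with |LV| = 23.3, V = (33.749, -11.291). ∠LVM = 39.9° gives VM at 152.30° from the x-axis; with |VM| = 11.9, M = (23.213, -5.7595). ∠VMG = 47.5° gives MG at 19.800° from the x-axis; with |MG| = 9.2, G = (31.869, -2.6431). ∠MGS = 103.3° gives GS at -56.900° from the x-axis; with |GS| = 22.7, S = (44.266, -21.659). Then |LS| = |S − L| = 37.342.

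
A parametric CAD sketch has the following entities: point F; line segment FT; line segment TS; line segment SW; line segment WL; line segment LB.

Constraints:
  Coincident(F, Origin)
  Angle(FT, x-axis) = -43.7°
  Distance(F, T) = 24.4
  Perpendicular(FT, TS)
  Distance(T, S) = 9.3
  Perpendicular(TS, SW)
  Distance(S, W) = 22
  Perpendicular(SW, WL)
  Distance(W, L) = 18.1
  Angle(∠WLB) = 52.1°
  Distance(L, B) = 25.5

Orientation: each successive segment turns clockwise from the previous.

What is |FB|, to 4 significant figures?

23.54

The perpendicularity gives WL at right angles to SW, so WL runs at 46.30°; with |WL| = 18.1, L = (7.815, 4.704). ∠WLB = 52.1° gives LB at -81.60° from the x-axis; with |LB| = 25.5, B = (11.54, -20.52). Then |FB| = |B − F| = 23.54.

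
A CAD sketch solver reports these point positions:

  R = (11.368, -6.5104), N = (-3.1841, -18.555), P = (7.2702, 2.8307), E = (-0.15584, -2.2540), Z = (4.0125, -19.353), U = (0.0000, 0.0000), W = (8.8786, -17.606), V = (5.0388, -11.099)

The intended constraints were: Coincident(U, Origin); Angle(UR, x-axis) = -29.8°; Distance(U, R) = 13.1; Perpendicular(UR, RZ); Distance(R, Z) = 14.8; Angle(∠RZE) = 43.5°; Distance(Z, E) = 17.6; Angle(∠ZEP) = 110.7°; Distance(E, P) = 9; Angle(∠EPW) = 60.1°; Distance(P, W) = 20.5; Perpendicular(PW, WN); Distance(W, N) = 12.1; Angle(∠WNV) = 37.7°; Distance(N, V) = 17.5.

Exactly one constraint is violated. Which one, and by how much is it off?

Distance(N, V) = 17.5 — off by 6.40.

U = (0.00, 0.00) ✓; UR at -29.80° ✓; |UR| = 13.10 ✓; ∠(UR, RZ) = 90.00° ✓; |RZ| = 14.80 ✓; ∠RZE = 43.50° ✓; |ZE| = 17.60 ✓; ∠ZEP = 110.7° ✓; |EP| = 9.000 ✓; ∠EPW = 60.10° ✓; |PW| = 20.50 ✓; ∠(PW, WN) = 90.00° ✓; |WN| = 12.10 ✓; ∠WNV = 37.70° ✓; |NV| = 11.10 ✗.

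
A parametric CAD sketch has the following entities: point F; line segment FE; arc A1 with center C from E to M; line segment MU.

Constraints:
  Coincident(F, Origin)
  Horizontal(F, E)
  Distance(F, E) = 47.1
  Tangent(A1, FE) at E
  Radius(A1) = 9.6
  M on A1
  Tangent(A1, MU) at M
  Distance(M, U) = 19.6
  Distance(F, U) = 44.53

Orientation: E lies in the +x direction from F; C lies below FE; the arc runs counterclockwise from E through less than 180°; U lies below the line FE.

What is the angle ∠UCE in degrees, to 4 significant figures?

145.9°

Checks: |CM| = 9.600 ✓; ∠(CM, MU) = 90.00° ✓; |MU| = 19.60 ✓; |FU| = 44.53 ✓.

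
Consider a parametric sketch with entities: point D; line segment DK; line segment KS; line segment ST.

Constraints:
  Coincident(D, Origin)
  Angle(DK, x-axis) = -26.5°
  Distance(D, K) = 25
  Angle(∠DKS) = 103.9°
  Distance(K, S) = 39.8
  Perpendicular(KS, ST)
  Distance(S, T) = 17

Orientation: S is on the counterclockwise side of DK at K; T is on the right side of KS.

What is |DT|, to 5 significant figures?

61.654

D is at the origin; DK runs at -26.5° with length 25.0, so K = 25.0·(cos -26.5°, sin -26.5°) = (22.373, -11.155). ∠DKS = 103.9°, so KS runs at -26.5° + (180° − 103.9°) = 49.600° from the x-axis; with |KS| = 39.8, S = K + 39.8·(cos 49.600°, sin 49.600°) = (48.169, 19.154). KS ⟂ ST; with |ST| = 17.0 on the right of KS, T = S + 17.0·(0.76154, -0.64812) = (61.115, 8.1362). Then |DT| = |T − D| = 61.654.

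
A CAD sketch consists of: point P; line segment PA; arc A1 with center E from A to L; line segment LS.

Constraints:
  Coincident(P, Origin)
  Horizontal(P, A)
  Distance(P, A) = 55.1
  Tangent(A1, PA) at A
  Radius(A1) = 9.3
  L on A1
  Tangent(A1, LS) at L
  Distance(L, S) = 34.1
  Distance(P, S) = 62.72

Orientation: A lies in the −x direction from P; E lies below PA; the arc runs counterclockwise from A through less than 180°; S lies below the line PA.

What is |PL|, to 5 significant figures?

64.616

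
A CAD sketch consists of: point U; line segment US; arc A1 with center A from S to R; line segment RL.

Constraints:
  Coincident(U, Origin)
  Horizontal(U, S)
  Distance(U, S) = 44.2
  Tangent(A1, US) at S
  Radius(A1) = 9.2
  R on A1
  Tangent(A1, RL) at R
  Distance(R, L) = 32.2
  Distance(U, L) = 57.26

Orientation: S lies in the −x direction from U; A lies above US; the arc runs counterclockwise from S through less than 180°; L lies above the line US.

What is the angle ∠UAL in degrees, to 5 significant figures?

92.254°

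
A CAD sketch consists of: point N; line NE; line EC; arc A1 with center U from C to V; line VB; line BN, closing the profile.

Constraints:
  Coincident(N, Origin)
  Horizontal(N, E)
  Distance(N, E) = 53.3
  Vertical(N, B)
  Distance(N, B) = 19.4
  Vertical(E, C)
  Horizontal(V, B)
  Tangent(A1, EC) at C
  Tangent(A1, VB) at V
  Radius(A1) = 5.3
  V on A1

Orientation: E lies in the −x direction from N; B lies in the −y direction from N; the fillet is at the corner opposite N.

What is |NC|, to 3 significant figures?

55.1

The virtual corner opposite N is at (-53.3, -19.4). The tangent condition forces UC to be normal to EC and A1 meets VB tangentially, so UV is at right angles to VB, with radius 5.3, so the center U sits 5.3 in from both sides at U = (-48.0, -14.1). That places the tangent points at C = (-53.3, -14.1) on EC and V = (-48.0, -19.4) on VB. Then |NC| = |C − N| = 55.1.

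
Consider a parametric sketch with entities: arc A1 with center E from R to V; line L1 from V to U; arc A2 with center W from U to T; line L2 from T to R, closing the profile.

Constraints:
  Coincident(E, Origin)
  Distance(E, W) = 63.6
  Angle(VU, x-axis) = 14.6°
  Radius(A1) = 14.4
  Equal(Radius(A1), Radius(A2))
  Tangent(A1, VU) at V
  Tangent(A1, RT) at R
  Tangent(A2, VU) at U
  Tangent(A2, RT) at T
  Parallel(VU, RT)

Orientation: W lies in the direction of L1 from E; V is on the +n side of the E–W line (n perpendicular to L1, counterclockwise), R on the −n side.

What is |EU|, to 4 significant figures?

65.21

The slot axis is L1's direction at 14.6°, so u = (cos 14.6°, sin 14.6°) = (0.9677, 0.2521) and n = (−sin 14.6°, cos 14.6°) = (-0.2521, 0.9677). E is at the origin and W lies 63.6 along u from E, so W = 63.6·u = (61.55, 16.03). Tangency of A1 to both parallel lines with radius 14.4 puts V and R at E ± 14.4·n: V = (-3.630, 13.94), R = (3.630, -13.94). Equal radii place U and T the same way about W: U = W + 14.4·n = (57.92, 29.97), T = W − 14.4·n = (65.18, 2.097). Then |EU| = |U − E| = 65.21.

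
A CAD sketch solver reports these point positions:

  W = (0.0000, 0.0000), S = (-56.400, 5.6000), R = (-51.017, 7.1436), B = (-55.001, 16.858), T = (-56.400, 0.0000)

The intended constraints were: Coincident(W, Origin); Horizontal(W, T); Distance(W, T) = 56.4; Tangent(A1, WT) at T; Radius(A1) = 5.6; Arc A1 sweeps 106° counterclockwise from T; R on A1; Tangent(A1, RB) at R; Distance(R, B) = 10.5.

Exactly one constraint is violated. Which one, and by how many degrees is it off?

Tangent(A1, RB) at R — off by 6.30°.

W = (0.00, 0.00) ✓; W.y = 0.00, T.y = 0.00 ✓; |WT| = 56.40 ✓; ∠(ST, TW) = 90.00° ✓; |ST| = 5.600 ✓; bearing(S→R) − bearing(S→T) = 106.0° ✓; |SR| = 5.600 ✓; ∠(SR, RB) = 83.70° ✗; |RB| = 10.50 ✓.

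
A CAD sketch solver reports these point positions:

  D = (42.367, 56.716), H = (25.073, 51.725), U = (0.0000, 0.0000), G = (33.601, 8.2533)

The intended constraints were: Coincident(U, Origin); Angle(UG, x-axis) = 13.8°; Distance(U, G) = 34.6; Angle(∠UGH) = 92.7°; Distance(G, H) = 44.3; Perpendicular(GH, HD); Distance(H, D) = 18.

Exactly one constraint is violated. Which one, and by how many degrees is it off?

Perpendicular(GH, HD) — off by 5.00°.

U = (0.00, 0.00) ✓; UG at 13.80° ✓; |UG| = 34.60 ✓; ∠UGH = 92.70° ✓; |GH| = 44.30 ✓; ∠(GH, HD) = 85.00° ✗; |HD| = 18.00 ✓.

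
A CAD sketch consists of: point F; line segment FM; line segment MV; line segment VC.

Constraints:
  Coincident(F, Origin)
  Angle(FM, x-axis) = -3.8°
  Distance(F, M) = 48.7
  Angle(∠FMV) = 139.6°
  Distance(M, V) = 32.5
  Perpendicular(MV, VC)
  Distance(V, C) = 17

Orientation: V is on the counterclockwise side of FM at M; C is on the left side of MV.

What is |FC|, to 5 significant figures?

71.095

∠FMV = 139.6°, so MV runs at -3.8° + (180° − 139.6°) = 36.600° from the x-axis; with |MV| = 32.5, V = M + 32.5·(cos 36.600°, sin 36.600°) = (74.684, 16.150). The perpendicularity gives VC at right angles to MV; with |VC| = 17.0 on the left of MV, C = V + 17.0·(-0.59622, 0.80282) = (64.549, 29.798). Then |FC| = |C − F| = 71.095.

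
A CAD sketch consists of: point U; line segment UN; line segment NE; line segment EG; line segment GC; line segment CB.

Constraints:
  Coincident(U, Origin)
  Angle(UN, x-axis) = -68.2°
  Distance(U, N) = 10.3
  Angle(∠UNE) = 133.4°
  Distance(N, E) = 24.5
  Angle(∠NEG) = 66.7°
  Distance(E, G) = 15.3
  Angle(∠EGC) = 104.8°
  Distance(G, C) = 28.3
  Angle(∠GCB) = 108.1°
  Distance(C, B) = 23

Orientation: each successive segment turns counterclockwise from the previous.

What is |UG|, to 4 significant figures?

26.36

∠UNE = 133.4° gives NE at -21.60° from the x-axis; with |NE| = 24.5, E = (26.60, -18.58). ∠NEG = 66.7° gives EG at 91.70° from the x-axis; with |EG| = 15.3, G = (26.15, -3.289). Then |UG| = |G − U| = 26.36.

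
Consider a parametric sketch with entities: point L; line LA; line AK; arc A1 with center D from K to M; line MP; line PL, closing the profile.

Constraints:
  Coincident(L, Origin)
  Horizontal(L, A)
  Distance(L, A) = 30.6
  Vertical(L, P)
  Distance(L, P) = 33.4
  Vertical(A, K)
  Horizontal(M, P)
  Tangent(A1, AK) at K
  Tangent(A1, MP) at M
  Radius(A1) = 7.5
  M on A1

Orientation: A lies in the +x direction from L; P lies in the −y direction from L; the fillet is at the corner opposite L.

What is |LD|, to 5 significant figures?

34.705

L is at the origin; LA is horizontal with |LA| = 30.6 and A on the +x side, so A = (30.600, 0.0000). LP is vertical with |LP| = 33.4 and P on the −y side, so P = (0.0000, -33.400). The virtual corner opposite L is at (30.600, -33.400). Since A1 is tangent to AK there, DK ⟂ AK and tangency of A1 to MP means the radius DM is perpendicular to MP, with radius 7.5, so the center D sits 7.5 in from both sides at D = (23.100, -25.900). Then |LD| = |D − L| = 34.705.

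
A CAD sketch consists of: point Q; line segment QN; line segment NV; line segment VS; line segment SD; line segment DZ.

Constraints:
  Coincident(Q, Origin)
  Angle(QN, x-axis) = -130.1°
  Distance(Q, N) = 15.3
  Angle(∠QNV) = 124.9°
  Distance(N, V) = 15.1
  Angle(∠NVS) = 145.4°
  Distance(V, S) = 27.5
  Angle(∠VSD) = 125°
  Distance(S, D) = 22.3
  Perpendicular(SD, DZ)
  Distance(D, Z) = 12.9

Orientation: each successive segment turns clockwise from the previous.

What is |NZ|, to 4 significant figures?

45.49

∠VSD = 125.0° gives SD at 85.20° from the x-axis; with |SD| = 22.3, D = (-44.15, 29.49). SD ⟂ DZ, so DZ runs at -4.800°; with |DZ| = 12.9, Z = (-31.30, 28.41). Then |NZ| = |Z − N| = 45.49.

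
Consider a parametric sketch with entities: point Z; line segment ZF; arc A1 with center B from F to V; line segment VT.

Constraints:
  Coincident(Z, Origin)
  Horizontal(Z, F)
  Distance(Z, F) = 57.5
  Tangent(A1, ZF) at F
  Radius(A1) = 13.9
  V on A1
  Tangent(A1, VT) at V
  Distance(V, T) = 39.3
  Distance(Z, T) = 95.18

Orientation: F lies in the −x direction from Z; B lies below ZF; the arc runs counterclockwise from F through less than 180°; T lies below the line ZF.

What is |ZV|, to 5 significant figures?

71.397

Z is at the origin; ZF is horizontal with |ZF| = 57.5 and F on the −x side, so F = (-57.500, 0.0000). A1 meets ZF tangentially, so BF is at right angles to ZF, so B = F + (0, -13.9) = (-57.500, -13.900). Since BV ⟂ VT (tangency), |BT| = √(13.9² + 39.3²) = 41.686 regardless of where V sits on A1. So T lies on both circle(Z, 95.18) and circle(B, 41.686); the below-ZF intersection is T = (-82.710, -47.099). V is the foot of the tangent from T: V = (-70.740, -9.6662).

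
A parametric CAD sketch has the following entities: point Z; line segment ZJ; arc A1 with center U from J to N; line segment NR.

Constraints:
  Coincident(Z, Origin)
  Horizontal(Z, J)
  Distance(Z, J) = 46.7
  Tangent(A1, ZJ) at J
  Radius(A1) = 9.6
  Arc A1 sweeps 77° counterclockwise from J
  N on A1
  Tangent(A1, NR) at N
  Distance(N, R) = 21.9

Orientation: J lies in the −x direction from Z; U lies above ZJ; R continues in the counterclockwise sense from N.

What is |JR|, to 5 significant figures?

32.127

Z is at the origin; ZJ is horizontal with |ZJ| = 46.7 and J on the −x side, so J = (-46.700, 0.0000). Since A1 is tangent to ZJ there, UJ ⟂ ZJ, so U = J + (0, 9.6) = (-46.700, 9.6000). On A1, J sits at bearing -90° from U; a 77° counterclockwise sweep puts N at bearing -13°, so N = U + 9.6·(cos -13°, sin -13°) = (-37.346, 7.4405). Tangency of A1 to NR means the radius UN is perpendicular to NR, so NR runs along (−sin -13°, cos -13°); with |NR| = 21.9, R = (-32.420, 28.779). Then |JR| = |R − J| = 32.127.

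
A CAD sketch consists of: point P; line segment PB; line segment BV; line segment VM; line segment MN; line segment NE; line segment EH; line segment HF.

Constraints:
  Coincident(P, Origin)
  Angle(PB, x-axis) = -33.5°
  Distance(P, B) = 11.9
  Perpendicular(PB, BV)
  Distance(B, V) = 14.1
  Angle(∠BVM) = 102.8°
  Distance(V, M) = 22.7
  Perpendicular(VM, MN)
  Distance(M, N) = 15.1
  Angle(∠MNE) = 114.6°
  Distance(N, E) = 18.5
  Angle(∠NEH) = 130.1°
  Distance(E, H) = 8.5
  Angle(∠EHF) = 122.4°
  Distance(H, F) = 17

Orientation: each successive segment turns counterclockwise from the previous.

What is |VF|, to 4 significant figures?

4.533

∠NEH = 130.1° gives EH at -21.00° from the x-axis; with |EH| = 8.5, H = (5.095, -9.359). ∠EHF = 122.4° gives HF at 36.60° from the x-axis; with |HF| = 17.0, F = (18.74, 0.7769). Then |VF| = |F − V| = 4.533.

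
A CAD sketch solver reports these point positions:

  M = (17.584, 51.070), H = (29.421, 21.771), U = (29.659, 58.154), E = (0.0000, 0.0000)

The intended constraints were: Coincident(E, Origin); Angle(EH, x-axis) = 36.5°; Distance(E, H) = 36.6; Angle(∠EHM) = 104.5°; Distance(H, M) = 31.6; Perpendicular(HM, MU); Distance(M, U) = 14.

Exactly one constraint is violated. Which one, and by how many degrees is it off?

Perpendicular(HM, MU) — off by 8.40°.

E = (0.00, 0.00) ✓; EH at 36.50° ✓; |EH| = 36.60 ✓; ∠EHM = 104.5° ✓; |HM| = 31.60 ✓; ∠(HM, MU) = 81.60° ✗; |MU| = 14.00 ✓.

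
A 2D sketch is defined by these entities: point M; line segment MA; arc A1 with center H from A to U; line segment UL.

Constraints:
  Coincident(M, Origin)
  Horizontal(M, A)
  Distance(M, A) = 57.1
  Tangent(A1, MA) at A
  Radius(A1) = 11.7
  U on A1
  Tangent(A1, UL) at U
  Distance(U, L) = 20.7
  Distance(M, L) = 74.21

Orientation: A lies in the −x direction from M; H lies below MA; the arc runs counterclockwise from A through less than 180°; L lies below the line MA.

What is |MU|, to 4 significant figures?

69.96

Checks: |HU| = 11.70 ✓; ∠(HU, UL) = 90.00° ✓; |UL| = 20.70 ✓; |ML| = 74.21 ✓.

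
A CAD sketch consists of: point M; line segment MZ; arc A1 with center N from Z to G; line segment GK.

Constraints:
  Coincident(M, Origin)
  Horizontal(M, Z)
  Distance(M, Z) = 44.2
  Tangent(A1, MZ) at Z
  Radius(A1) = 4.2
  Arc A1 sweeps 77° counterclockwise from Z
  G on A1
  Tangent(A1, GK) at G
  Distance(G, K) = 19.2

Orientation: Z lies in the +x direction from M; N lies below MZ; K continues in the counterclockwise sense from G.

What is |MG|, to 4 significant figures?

40.24

M is at the origin; M and Z share the same y with |MZ| = 44.2 and Z on the +x side, so Z = (44.20, 0.000). A1 meets MZ tangentially, so NZ is at right angles to MZ, so N = Z + (0, -4.2) = (44.20, -4.200). On A1, Z sits at bearing 90° from N; a 77° counterclockwise sweep puts G at bearing 167°, so G = N + 4.2·(cos 167°, sin 167°) = (40.11, -3.255). Then |MG| = |G − M| = 40.24.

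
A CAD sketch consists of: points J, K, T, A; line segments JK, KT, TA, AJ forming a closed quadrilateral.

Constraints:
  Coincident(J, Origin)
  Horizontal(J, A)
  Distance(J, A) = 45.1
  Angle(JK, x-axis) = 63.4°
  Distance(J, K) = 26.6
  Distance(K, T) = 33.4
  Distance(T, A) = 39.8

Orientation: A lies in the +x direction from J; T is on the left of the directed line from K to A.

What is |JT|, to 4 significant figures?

57.24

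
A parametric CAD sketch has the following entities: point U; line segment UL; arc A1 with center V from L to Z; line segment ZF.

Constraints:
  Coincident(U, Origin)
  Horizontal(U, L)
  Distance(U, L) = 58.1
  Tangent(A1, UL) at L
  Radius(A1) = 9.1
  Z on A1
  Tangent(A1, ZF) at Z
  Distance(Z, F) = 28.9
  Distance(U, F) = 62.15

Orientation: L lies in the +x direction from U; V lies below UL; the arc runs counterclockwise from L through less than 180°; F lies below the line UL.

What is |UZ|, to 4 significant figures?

49.85

U is at the origin; U and L share the same y with |UL| = 58.1 and L on the +x side, so L = (58.10, 0.000). The tangent condition forces VL to be normal to UL, so V = L + (0, -9.1) = (58.10, -9.100). Since VZ ⟂ ZF (tangency), |VF| = √(9.1² + 28.9²) = 30.30 regardless of where Z sits on A1. So F lies on both circle(U, 62.15) and circle(V, 30.30); the below-UL intersection is F = (49.14, -38.05). Z is the foot of the tangent from F: Z = (49.00, -9.145).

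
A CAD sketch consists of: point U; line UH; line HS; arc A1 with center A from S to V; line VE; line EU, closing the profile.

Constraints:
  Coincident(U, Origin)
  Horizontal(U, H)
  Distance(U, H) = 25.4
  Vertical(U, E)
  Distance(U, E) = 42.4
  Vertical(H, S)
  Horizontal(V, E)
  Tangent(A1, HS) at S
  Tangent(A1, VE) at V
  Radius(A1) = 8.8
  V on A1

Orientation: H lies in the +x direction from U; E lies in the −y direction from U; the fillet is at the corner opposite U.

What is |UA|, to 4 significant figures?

37.48

U is at the origin; U and H share the same y with |UH| = 25.4 and H on the +x side, so H = (25.40, 0.000). U and E share the same x with |UE| = 42.4 and E on the −y side, so E = (0.000, -42.40). The virtual corner opposite U is at (25.40, -42.40). Since A1 is tangent to HS there, AS ⟂ HS and tangency of A1 to VE means the radius AV is perpendicular to VE, with radius 8.8, so the center A sits 8.8 in from both sides at A = (16.60, -33.60). Then |UA| = |A − U| = 37.48.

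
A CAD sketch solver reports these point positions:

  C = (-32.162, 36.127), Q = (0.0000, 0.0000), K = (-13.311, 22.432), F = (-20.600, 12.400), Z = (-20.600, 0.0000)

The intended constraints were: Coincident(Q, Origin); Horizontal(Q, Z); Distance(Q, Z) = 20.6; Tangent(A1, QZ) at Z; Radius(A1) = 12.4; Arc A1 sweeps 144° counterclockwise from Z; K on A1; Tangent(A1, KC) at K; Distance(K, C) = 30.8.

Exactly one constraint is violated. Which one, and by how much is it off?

Distance(K, C) = 30.8 — off by 7.50.

Q = (0.00, 0.00) ✓; Q.y = 0.00, Z.y = 0.00 ✓; |QZ| = 20.60 ✓; ∠(FZ, ZQ) = 90.00° ✓; |FZ| = 12.40 ✓; bearing(F→K) − bearing(F→Z) = 144.0° ✓; |FK| = 12.40 ✓; ∠(FK, KC) = 90.00° ✓; |KC| = 23.30 ✗.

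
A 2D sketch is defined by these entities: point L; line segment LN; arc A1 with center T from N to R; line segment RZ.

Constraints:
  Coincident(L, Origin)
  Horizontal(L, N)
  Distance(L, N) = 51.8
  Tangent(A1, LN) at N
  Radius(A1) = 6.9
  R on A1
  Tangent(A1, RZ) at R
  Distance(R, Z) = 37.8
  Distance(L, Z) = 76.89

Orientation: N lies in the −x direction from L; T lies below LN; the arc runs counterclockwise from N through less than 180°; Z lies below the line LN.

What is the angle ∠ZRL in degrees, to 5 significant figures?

103.06°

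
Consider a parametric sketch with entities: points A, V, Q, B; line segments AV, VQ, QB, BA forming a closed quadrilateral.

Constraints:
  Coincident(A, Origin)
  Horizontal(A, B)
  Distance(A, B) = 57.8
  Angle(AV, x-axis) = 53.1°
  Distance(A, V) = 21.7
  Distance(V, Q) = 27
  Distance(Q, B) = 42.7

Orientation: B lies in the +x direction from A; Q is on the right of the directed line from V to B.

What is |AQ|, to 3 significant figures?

18.7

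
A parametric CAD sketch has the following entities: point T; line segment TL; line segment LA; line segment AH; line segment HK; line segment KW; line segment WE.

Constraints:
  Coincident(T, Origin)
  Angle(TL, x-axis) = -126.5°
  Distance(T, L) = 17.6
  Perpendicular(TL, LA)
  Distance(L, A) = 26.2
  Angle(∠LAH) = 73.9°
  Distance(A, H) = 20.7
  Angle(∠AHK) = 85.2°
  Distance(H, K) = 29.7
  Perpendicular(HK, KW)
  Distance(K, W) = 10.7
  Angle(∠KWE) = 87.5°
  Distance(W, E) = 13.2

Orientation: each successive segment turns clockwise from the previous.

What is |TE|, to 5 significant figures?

15.663

The perpendicularity gives KW at right angles to HK, so KW runs at -147.40°; with |KW| = 10.7, W = (-8.0983, -16.777). ∠KWE = 87.5° gives WE at 120.10° from the x-axis; with |WE| = 13.2, E = (-14.718, -5.3565). Then |TE| = |E − T| = 15.663.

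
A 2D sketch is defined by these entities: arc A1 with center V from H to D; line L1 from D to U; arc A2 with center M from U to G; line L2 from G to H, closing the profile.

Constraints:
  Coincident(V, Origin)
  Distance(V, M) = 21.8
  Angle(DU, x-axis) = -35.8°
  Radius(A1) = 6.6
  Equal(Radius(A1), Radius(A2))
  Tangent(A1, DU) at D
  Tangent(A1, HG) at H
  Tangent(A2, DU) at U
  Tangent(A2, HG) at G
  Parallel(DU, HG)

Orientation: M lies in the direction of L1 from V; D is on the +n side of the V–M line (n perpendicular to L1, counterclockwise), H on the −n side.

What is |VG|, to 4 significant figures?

22.78

Tangency of A1 to both parallel lines with radius 6.6 puts D and H at V ± 6.6·n: D = (3.861, 5.353), H = (-3.861, -5.353). Equal radii place U and G the same way about M: U = M + 6.6·n = (21.54, -7.399), G = M − 6.6·n = (13.82, -18.11). Then |VG| = |G − V| = 22.78.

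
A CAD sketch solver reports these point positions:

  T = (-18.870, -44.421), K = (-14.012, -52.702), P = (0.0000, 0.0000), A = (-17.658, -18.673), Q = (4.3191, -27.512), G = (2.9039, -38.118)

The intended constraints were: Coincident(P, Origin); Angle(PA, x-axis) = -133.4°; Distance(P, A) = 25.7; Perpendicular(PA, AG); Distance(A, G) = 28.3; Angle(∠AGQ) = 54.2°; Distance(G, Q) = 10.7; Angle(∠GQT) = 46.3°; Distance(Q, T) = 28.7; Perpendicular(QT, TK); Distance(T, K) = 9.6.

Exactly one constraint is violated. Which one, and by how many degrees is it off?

Perpendicular(QT, TK) — off by 5.70°.

P = (0.00, 0.00) ✓; PA at -133.4° ✓; |PA| = 25.70 ✓; ∠(PA, AG) = 90.00° ✓; |AG| = 28.30 ✓; ∠AGQ = 54.20° ✓; |GQ| = 10.70 ✓; ∠GQT = 46.30° ✓; |QT| = 28.70 ✓; ∠(QT, TK) = 84.30° ✗; |TK| = 9.601 ✓.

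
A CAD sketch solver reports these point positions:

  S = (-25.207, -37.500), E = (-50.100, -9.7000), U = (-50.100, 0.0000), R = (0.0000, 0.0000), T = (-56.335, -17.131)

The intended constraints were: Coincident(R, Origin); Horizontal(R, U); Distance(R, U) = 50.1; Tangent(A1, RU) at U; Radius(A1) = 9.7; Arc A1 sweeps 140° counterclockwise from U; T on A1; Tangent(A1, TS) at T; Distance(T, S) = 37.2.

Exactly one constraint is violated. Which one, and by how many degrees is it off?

Tangent(A1, TS) at T — off by 6.80°.

R = (0.00, 0.00) ✓; R.y = 0.00, U.y = 0.00 ✓; |RU| = 50.10 ✓; ∠(EU, UR) = 90.00° ✓; |EU| = 9.700 ✓; bearing(E→T) − bearing(E→U) = 140.0° ✓; |ET| = 9.700 ✓; ∠(ET, TS) = 83.20° ✗; |TS| = 37.20 ✓.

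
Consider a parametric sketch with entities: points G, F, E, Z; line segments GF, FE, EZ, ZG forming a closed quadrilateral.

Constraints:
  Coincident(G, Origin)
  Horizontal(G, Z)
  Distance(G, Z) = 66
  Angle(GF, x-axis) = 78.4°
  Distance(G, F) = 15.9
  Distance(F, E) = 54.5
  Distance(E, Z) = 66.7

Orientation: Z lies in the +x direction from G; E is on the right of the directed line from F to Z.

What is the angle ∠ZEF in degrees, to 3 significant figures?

63.6°

Checks: |FE| = 54.50 ✓; |EZ| = 66.70 ✓.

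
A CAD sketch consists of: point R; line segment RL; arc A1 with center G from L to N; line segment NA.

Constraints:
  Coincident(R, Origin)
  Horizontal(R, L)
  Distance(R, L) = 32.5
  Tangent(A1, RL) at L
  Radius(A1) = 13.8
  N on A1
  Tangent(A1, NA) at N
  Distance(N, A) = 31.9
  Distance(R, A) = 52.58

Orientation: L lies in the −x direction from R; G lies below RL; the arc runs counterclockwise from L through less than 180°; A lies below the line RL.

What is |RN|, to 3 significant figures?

48.7

R is at the origin; RL is horizontal with |RL| = 32.5 and L on the −x side, so L = (-32.5, 0.00). Since A1 is tangent to RL there, GL ⟂ RL, so G = L + (0, -13.8) = (-32.5, -13.8). Since GN ⟂ NA (tangency), |GA| = √(13.8² + 31.9²) = 34.8 regardless of where N sits on A1. So A lies on both circle(R, 52.58) and circle(G, 34.8); the below-RL intersection is A = (-23.1, -47.3). N is the foot of the tangent from A: N = (-43.2, -22.5).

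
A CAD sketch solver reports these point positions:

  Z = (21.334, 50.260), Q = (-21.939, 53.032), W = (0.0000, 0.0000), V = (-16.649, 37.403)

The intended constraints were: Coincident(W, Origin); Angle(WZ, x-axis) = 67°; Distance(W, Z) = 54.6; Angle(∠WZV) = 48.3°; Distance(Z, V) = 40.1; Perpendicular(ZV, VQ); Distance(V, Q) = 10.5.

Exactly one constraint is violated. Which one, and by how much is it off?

Distance(V, Q) = 10.5 — off by 6.00.

W = (0.00, 0.00) ✓; WZ at 67.00° ✓; |WZ| = 54.60 ✓; ∠WZV = 48.30° ✓; |ZV| = 40.10 ✓; ∠(ZV, VQ) = 90.00° ✓; |VQ| = 16.50 ✗.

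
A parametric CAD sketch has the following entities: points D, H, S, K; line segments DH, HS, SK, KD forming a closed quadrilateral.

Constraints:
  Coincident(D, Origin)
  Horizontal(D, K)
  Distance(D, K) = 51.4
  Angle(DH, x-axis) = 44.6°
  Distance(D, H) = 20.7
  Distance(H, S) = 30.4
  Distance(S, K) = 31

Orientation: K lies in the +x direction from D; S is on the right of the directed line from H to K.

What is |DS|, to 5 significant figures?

27.974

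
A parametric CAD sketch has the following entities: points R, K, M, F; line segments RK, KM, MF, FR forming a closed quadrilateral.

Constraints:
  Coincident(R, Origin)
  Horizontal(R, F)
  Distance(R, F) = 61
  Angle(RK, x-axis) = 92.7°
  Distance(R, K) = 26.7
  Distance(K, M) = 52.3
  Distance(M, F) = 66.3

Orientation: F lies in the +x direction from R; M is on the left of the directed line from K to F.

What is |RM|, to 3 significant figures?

72.3

Checks: |KM| = 52.30 ✓; |MF| = 66.30 ✓.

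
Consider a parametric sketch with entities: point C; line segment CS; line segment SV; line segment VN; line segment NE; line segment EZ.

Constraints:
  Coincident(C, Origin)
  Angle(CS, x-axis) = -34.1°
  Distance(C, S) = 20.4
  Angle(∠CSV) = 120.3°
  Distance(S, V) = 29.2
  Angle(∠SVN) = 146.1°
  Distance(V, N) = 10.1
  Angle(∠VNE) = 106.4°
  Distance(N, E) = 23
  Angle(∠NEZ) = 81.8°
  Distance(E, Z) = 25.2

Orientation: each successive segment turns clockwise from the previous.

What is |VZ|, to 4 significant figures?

26.98

∠VNE = 106.4° gives NE at 158.7° from the x-axis; with |NE| = 23.0, E = (-12.65, -40.21). ∠NEZ = 81.8° gives EZ at 60.50° from the x-axis; with |EZ| = 25.2, Z = (-0.2390, -18.28). Then |VZ| = |Z − V| = 26.98.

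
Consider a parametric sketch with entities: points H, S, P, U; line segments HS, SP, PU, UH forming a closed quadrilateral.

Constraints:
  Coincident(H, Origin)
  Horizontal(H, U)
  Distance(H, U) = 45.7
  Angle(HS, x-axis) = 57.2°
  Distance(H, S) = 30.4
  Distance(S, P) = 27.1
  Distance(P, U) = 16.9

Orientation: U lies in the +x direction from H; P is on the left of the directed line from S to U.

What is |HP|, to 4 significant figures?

45.13

H is at the origin; H and U share the same y with |HU| = 45.7 and U in +x, so U = (45.7, 0). HS runs at 57.2° with |HS| = 30.4, so S = (16.47, 25.55). P is determined by |SP| = 27.1 and |PU| = 16.9 together: it lies at the intersection of circle(S, 27.1) and circle(U, 16.9). With |SU| = 38.83, the foot of the radical line on SU is 25.19 from S and the perpendicular offset is √(27.1² − 25.19²) = 9.987. Taking the left-of-SU solution: P = (42.01, 16.49).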